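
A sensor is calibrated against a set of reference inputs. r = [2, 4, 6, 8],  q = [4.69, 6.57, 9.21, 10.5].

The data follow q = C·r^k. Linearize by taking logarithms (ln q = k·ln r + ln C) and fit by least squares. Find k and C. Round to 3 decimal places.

With ln qᵢ as the transformed response and ln rᵢ as the regressor:
Σln r = 5.9506, Σ(ln r)² = 9.9367, Σln q = 7.9996, Σln r·ln q = 12.5487.
Normal system: [[9.9367, 5.9506]; [5.9506, 4]]·[k, ln C]ᵀ = [12.5487, 7.9996]ᵀ.
Δ = 9.9367·4 − (5.9506)² = 4.3368; k = (12.5487·4 − 5.9506·7.9996)/4.3368 = 0.59767, ln C = (9.9367·7.9996 − 5.9506·12.5487)/4.3368 = 1.11078, so C = exp(1.11078) = 3.03671.

k = 0.598, C = 3.037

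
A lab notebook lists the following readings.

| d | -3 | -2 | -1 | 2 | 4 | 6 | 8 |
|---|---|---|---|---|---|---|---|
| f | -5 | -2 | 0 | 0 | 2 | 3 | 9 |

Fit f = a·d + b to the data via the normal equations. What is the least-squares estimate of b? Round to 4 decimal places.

Compute the Gram sums: Σd·d = 134, Σd = 14, Σ1 = 7.
For Xᵀf: Σd·f = 117, Σf = 7.
XᵀX·[a, b]ᵀ = Xᵀf becomes [[134, 14]; [14, 7]]·[a, b]ᵀ = [117, 7]ᵀ.
det = 134·7 − 14² = 742.
a = (117·7 − 14·7)/742 = 103/106; b = (134·7 − 14·117)/742 = -50/53.

b = -0.9434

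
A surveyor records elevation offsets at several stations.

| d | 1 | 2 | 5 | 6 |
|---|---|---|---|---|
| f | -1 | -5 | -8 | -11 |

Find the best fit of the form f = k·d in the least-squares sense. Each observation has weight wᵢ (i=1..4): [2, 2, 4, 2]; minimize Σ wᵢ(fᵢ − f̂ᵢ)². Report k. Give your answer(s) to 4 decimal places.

Setting ∂/∂k … = 0 gives: 182·k = -314.
(Σwᵢ·d·d = 182, Σwᵢ·d·f = -314.)
Hence k = -314 / 182 ≈ -1.72527.

k = -1.7253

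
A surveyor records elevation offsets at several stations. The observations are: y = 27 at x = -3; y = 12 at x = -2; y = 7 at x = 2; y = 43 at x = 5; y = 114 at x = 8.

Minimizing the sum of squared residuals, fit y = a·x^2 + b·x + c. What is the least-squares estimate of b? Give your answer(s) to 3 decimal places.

b = -1.812

Forming AᵀA = [[4834, 610, 106]; [610, 106, 10]; [106, 10, 5]] and Aᵀy = [8690, 1036, 203]ᵀ gives AᵀA·[a, b, c]ᵀ = Aᵀy.
Inverting the 3×3 Gram matrix, [a, b, c]ᵀ = [158113/80076, -145129/80076, 15779/6673]ᵀ.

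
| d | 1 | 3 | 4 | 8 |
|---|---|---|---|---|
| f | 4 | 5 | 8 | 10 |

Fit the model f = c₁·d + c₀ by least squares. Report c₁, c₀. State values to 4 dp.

The normal system AᵀA·[c₁, c₀]ᵀ = Aᵀf is [[90, 16]; [16, 4]]·[c₁, c₀]ᵀ = [131, 27]ᵀ.
det = 90·4 − 16² = 104.
c₁ = (131·4 − 16·27)/104 = 23/26; c₀ = (90·27 − 16·131)/104 = 167/52.

c₁ = 0.8846, c₀ = 3.2115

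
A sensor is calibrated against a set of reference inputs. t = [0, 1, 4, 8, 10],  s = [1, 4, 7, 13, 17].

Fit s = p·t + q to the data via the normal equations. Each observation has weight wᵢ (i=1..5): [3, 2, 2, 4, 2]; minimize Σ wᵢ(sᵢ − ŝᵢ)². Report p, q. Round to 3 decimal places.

p = 1.496, q = 1.405

Entries of AᵀWA: Σwᵢ·t·t = 490, Σwᵢ·t = 62, Σwᵢ·1 = 13.
Moment sums: Σwᵢ·t·s = 820, Σwᵢ·s = 111.
So AᵀWA·[p, q]ᵀ = AᵀWs: [[490, 62]; [62, 13]]·[p, q]ᵀ = [820, 111]ᵀ.
Eliminating q: 13·(row 1) − 62·(row 2) gives 2526·p = 13·820 − 62·111 = 3778, so p = 1889/1263.
Then q = (111 − 62·(1889/1263))/13 = 1775/1263.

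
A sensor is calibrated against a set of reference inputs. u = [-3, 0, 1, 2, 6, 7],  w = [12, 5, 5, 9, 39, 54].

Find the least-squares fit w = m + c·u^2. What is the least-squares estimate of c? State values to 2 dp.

Forming AᵀA = [[6, 99]; [99, 3795]] and Aᵀw = [124, 4199]ᵀ gives AᵀA·[m, c]ᵀ = Aᵀw.
det = 6·3795 − 99² = 12969.
m = (124·3795 − 99·4199)/12969 = 1663/393; c = (6·4199 − 99·124)/12969 = 4306/4323.

c = 1.00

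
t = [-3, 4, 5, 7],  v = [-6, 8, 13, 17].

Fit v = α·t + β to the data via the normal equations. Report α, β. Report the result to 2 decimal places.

Forming XᵀX = [[99, 13]; [13, 4]] and Xᵀv = [234, 32]ᵀ gives XᵀX·[α, β]ᵀ = Xᵀv.
Δ = 99·4 − 13² = 227.
α = (234·4 − 13·32)/227 = 520/227; β = (99·32 − 13·234)/227 = 126/227.

α = 2.29, β = 0.56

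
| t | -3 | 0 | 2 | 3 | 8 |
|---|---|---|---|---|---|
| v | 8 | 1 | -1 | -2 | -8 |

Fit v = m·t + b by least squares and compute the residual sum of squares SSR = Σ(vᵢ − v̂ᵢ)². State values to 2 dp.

SSR = 4.96

XᵀX·[m, b]ᵀ = Xᵀv reads: 86·m + 10·b = -96;  10·m + 5·b = -2.
Eliminating b: 5·(row 1) − 10·(row 2) gives 330·m = 5·(-96) − 10·(-2) = -460, so m = -46/33.
Then b = ((-2) − 10·(-46/33))/5 = 394/165.
Residuals: 236/165, -229/165, -3/5, -34/165, 42/55; SSR = 818/165.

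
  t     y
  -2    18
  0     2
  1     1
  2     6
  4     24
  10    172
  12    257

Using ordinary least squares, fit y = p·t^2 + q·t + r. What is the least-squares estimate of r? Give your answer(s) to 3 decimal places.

r = 3.115

The normal system MᵀM·[p, q, r]ᵀ = Mᵀy is [[31025, 2793, 269]; [2793, 269, 27]; [269, 27, 7]]·[p, q, r]ᵀ = [54689, 4877, 480]ᵀ.
Inverting the 3×3 Gram matrix, [p, q, r]ᵀ = [331895/164494, -515171/164494, 256213/82247]ᵀ.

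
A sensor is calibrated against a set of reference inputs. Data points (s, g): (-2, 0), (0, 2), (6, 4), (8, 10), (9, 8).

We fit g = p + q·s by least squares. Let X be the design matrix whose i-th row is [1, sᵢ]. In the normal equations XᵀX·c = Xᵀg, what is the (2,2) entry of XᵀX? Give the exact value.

Row 2 ↔ basis s, column 2 ↔ basis s, so (XᵀX)_{2,2} = Σᵢ (s)·(s) = (-2)·(-2) + (0)·(0) + (6)·(6) + (8)·(8) + (9)·(9) = 185.

185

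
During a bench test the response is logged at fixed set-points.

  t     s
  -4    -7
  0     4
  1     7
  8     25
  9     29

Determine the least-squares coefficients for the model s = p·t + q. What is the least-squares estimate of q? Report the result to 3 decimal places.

q = 3.993

MᵀM·[p, q]ᵀ = Mᵀs reads: 162·p + 14·q = 496;  14·p + 5·q = 58.
(Σt·t = 162, Σt = 14, Σ1 = 5, Σt·s = 496, Σs = 58.)
Determinant 162·5 − 14² = 614.
p = (496·5 − 14·58)/614 = 834/307; q = (162·58 − 14·496)/614 = 1226/307.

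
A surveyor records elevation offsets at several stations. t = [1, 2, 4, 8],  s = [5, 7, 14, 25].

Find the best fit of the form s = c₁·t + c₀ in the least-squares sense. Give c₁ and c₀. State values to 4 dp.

c₁ = 2.9130, c₀ = 1.8261

Compute the Gram sums: Σt·t = 85, Σt = 15, Σ1 = 4.
And Σt·s = 275, Σs = 51.
Normal equations: [[85, 15]; [15, 4]]·[c₁, c₀]ᵀ = [275, 51]ᵀ.
Δ = 85·4 − 15² = 115.
c₁ = (275·4 − 15·51)/115 = 67/23; c₀ = (85·51 − 15·275)/115 = 42/23.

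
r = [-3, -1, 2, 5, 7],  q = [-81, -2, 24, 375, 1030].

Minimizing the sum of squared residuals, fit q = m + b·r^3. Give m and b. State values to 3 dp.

The normal system MᵀM·[m, b]ᵀ = Mᵀq is [[5, 448]; [448, 134068]]·[m, b]ᵀ = [1346, 402546]ᵀ.
Δ = 5·134068 − 448² = 469636.
m = (1346·134068 − 448·402546)/469636 = 28730/117409; b = (5·402546 − 448·1346)/469636 = 704861/234818.

m = 0.245, b = 3.002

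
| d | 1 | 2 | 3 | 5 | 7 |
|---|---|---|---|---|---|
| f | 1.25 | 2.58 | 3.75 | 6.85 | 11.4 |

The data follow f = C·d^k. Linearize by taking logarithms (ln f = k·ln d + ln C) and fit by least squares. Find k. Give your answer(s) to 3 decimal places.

k = 1.115

Linearized form: ln f = k·ln d + ln C. From the 5 transformed points,
Σln d = 5.3471, Σ(ln d)² = 8.0643, Σln f = 6.8506, Σln d·ln f = 9.9416.
Normal system: [[8.0643, 5.3471]; [5.3471, 5]]·[k, ln C]ᵀ = [9.9416, 6.8506]ᵀ.
Solving (det = 11.7297): k = 1.11489, ln C = 0.17782.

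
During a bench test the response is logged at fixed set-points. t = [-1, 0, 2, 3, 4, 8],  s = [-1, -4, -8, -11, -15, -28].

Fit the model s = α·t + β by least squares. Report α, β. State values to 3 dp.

Sums needed: Σt·t = 94, Σt = 16, Σ1 = 6.
And Σt·s = -332, Σs = -67.
AᵀA·[α, β]ᵀ = Aᵀs becomes [[94, 16]; [16, 6]]·[α, β]ᵀ = [-332, -67]ᵀ.
Eliminating β: 6·(row 1) − 16·(row 2) gives 308·α = 6·(-332) − 16·(-67) = -920, so α = -230/77.
Then β = ((-67) − 16·(-230/77))/6 = -493/154.

α = -2.987, β = -3.201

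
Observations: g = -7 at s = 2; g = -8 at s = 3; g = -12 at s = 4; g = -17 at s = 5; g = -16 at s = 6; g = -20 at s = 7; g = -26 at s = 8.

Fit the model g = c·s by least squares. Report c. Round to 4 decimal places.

The normal system XᵀX·[c]ᵀ = Xᵀg is [[203]]·[c]ᵀ = [-615]ᵀ.
c = (-615)/203 = -3.02956.

c = -3.0296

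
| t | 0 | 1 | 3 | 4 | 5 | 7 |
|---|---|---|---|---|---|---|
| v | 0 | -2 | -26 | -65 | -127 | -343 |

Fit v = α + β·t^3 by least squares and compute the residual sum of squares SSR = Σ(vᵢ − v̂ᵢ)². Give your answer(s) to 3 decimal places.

SSR = 5.499

Compute the Gram sums: Σ1 = 6, Σt^3 = 560, Σt^3·t^3 = 138100.
And Σv = -563, Σt^3·v = -138388.
Normal equations: [[6, 560]; [560, 138100]]·[α, β]ᵀ = [-563, -138388]ᵀ.
det = 6·138100 − 560² = 515000.
α = ((-563)·138100 − 560·(-138388))/515000 = -12651/25750; β = (6·(-138388) − 560·(-563))/515000 = -64381/64375.
Residuals: 12651/25750, -65483/128750, 192329/128750, -64727/128750, -38549/25750, 67371/128750; SSR = 708029/128750.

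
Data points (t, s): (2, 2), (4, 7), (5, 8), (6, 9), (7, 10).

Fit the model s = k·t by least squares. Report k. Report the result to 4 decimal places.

Sums needed: Σt·t = 130.
And Σt·s = 196.
k = 196/130 = 1.50769.

k = 1.5077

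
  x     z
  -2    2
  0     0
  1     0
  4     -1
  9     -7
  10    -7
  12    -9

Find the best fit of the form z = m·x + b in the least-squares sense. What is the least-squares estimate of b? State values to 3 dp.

b = 0.675

With design matrix A, AᵀA = [[346, 34]; [34, 7]] and Aᵀz = [-249, -22]ᵀ.
Eliminating b: 7·(row 1) − 34·(row 2) gives 1266·m = 7·(-249) − 34·(-22) = -995, so m = -995/1266.
Then b = ((-22) − 34·(-995/1266))/7 = 427/633.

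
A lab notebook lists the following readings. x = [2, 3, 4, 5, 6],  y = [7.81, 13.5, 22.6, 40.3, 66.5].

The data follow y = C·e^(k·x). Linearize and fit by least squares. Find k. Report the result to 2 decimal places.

With ln yᵢ as the transformed response and xᵢ as the regressor:
AᵀA = [[90.0000, 20.0000]; [20.0000, 5]], rhs = [68.0556, 15.6696]ᵀ  (here Σx = 20.0000, Σ(x)² = 90.0000, Σln y = 15.6696, Σx·ln y = 68.0556).
Slope k = (n·Σx·ln y − Σx·Σln y)/(n·Σ(x)² − (Σx)²) = (5·68.0556 − 20.0000·15.6696)/50.0000 = 0.53773; ln C = (Σln y − k·Σx)/n = 0.98302.

k = 0.54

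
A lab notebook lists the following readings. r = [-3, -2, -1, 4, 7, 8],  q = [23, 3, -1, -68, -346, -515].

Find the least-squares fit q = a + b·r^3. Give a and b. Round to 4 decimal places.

Compute the Gram sums: Σ1 = 6, Σr^3 = 883, Σr^3·r^3 = 384683.
And Σq = -904, Σr^3·q = -387354.
So AᵀA·[a, b]ᵀ = Aᵀq: [[6, 883]; [883, 384683]]·[a, b]ᵀ = [-904, -387354]ᵀ.
Eliminating b: 384683·(row 1) − 883·(row 2) gives 1528409·a = 384683·(-904) − 883·(-387354) = -5719850, so a = -5719850/1528409.
Then b = ((-387354) − 883·(-5719850/1528409))/384683 = -1525892/1528409.

a = -3.7424, b = -0.9984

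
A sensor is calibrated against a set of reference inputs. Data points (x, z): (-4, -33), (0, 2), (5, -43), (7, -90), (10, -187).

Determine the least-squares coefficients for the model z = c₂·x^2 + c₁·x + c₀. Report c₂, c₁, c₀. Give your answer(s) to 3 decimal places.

c₂ = -1.971, c₁ = 0.797, c₀ = 1.833

Forming AᵀA = [[13282, 1404, 190]; [1404, 190, 18]; [190, 18, 5]] and Aᵀz = [-24713, -2583, -351]ᵀ gives AᵀA·[c₂, c₁, c₀]ᵀ = Aᵀz.
Row-reducing yields c₂ = -1185455/601406, c₁ = 479493/601406, c₀ = 551207/300703.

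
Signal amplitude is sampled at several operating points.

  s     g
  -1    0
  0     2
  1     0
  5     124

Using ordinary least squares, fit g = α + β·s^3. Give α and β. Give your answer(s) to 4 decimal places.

α = 0.6719, β = 0.9865

With design matrix A, AᵀA = [[4, 125]; [125, 15627]] and Aᵀg = [126, 15500]ᵀ.
det = 4·15627 − 125² = 46883.
α = (126·15627 − 125·15500)/46883 = 31502/46883; β = (4·15500 − 125·126)/46883 = 46250/46883.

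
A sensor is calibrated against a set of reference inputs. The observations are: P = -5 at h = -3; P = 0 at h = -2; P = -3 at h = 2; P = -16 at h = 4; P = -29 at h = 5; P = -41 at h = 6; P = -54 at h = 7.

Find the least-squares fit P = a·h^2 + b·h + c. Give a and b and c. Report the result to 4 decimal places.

With design matrix A, AᵀA = [[4691, 721, 143]; [721, 143, 19]; [143, 19, 7]] and AᵀP = [-5160, -824, -148]ᵀ.
Inverting the 3×3 Gram matrix, [a, b, c]ᵀ = [-19174/17853, -63266/89265, 80964/29755]ᵀ.

a = -1.0740, b = -0.7087, c = 2.7210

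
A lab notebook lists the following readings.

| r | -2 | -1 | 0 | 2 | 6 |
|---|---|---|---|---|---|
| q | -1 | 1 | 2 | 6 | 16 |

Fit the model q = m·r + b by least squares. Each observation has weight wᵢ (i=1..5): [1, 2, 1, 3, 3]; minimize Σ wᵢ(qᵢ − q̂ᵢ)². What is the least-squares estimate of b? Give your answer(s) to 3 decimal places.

Sums needed: Σwᵢ·r·r = 126, Σwᵢ·r = 20, Σwᵢ·1 = 10.
And Σwᵢ·r·q = 324, Σwᵢ·q = 69.
Eliminating b: 10·(row 1) − 20·(row 2) gives 860·m = 10·324 − 20·69 = 1860, so m = 93/43.
Then b = (69 − 20·(93/43))/10 = 1107/430.

b = 2.574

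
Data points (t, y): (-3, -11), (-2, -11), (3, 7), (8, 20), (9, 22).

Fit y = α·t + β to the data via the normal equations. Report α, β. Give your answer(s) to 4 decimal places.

Compute the Gram sums: Σt·t = 167, Σt = 15, Σ1 = 5.
For Xᵀy: Σt·y = 434, Σy = 27.
XᵀX·[α, β]ᵀ = Xᵀy becomes [[167, 15]; [15, 5]]·[α, β]ᵀ = [434, 27]ᵀ.
Eliminating β: 5·(row 1) − 15·(row 2) gives 610·α = 5·434 − 15·27 = 1765, so α = 353/122.
Then β = (27 − 15·(353/122))/5 = -2001/610.

α = 2.8934, β = -3.2803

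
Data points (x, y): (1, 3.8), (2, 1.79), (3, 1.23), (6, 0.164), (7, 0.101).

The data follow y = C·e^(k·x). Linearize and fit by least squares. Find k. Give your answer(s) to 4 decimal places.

k = -0.6069

Linearized form: ln y = k·x + ln C. From the 5 transformed points,
Sums: Σx = 19.0000, Σ(x)² = 99.0000, Σln y = -1.9763, Σx·ln y = -23.7753.
Normal system: [[99.0000, 19.0000]; [19.0000, 5]]·[k, ln C]ᵀ = [-23.7753, -1.9763]ᵀ.
Δ = 99.0000·5 − (19.0000)² = 134.0000; k = (-23.7753·5 − 19.0000·-1.9763)/134.0000 = -0.60692, ln C = (99.0000·-1.9763 − 19.0000·-23.7753)/134.0000 = 1.91103.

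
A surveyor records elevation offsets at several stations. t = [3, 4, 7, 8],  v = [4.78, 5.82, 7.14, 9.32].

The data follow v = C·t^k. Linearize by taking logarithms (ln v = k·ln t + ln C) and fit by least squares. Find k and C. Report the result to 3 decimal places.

Linearized form: ln v = k·ln t + ln C. From the 4 transformed points,
Σln t = 6.5103, Σ(ln t)² = 11.2394, Σln v = 7.5236, Σln t·ln v = 12.6271.
Equations: 11.2394·k + 6.5103·ln C = 12.6271;  6.5103·k + 4·ln C = 7.5236.
Slope k = (n·Σln t·ln v − Σln t·Σln v)/(n·Σ(ln t)² − (Σln t)²) = (4·12.6271 − 6.5103·7.5236)/2.5742 = 0.59355; ln C = (Σln v − k·Σln t)/n = 0.91486, so C = exp(0.91486) = 2.49642.

k = 0.594, C = 2.496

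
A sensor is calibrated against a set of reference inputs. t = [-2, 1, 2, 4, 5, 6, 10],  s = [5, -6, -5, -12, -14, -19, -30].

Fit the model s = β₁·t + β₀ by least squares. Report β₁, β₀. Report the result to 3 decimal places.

β₁ = -2.875, β₀ = -0.891

The normal equations are: 186·β₁ + 26·β₀ = -558;  26·β₁ + 7·β₀ = -81.
(Σt·t = 186, Σt = 26, Σ1 = 7, Σt·s = -558, Σs = -81.)
Eliminating β₀: 7·(row 1) − 26·(row 2) gives 626·β₁ = 7·(-558) − 26·(-81) = -1800, so β₁ = -900/313.
Then β₀ = ((-81) − 26·(-900/313))/7 = -279/313.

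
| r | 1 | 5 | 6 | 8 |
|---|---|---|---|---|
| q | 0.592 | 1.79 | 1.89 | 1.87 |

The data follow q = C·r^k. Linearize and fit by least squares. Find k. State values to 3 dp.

Linearized form: ln q = k·ln r + ln C. From the 4 transformed points,
Σln r = 5.4806, Σ(ln r)² = 10.1248, Σln q = 1.3205, Σln r·ln q = 3.3792.
Equations: 10.1248·k + 5.4806·ln C = 3.3792;  5.4806·k + 4·ln C = 1.3205.
Solving (det = 10.4617): k = 0.60027, ln C = -0.49235.

k = 0.600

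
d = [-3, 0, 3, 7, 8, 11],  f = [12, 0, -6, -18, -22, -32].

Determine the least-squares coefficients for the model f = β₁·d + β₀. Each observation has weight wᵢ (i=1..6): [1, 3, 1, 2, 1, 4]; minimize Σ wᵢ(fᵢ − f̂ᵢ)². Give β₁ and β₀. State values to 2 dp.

Entries of AᵀWA: Σwᵢ·d·d = 664, Σwᵢ·d = 66, Σwᵢ·1 = 12.
For AᵀWf: Σwᵢ·d·f = -1890, Σwᵢ·f = -180.
So AᵀWA·[β₁, β₀]ᵀ = AᵀWf: [[664, 66]; [66, 12]]·[β₁, β₀]ᵀ = [-1890, -180]ᵀ.
Eliminating β₀: 12·(row 1) − 66·(row 2) gives 3612·β₁ = 12·(-1890) − 66·(-180) = -10800, so β₁ = -900/301.
Then β₀ = ((-180) − 66·(-900/301))/12 = 435/301.

β₁ = -2.99, β₀ = 1.45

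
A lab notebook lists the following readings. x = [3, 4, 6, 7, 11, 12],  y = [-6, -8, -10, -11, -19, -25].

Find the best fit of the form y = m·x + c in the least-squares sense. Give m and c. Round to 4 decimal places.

m = -1.9426, c = 0.7556

Normal-equation sums: Σx·x = 375, Σx = 43, Σ1 = 6.
And Σx·y = -696, Σy = -79.
AᵀA·[m, c]ᵀ = Aᵀy becomes [[375, 43]; [43, 6]]·[m, c]ᵀ = [-696, -79]ᵀ.
Δ = 375·6 − 43² = 401.
m = ((-696)·6 − 43·(-79))/401 = -779/401; c = (375·(-79) − 43·(-696))/401 = 303/401.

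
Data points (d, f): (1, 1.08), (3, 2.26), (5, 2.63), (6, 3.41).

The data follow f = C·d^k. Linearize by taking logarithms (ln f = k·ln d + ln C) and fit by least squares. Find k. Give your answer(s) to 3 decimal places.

k = 0.606

Taking logs, ln f = k·ln d + ln C, so regress ln f on ln d.
Over the data: Σln d = 4.4998, Σ(ln d)² = 7.0076, Σln f = 3.0860, Σln d·ln f = 4.6500.
Normal system: [[7.0076, 4.4998]; [4.4998, 4]]·[k, ln C]ᵀ = [4.6500, 3.0860]ᵀ.
Δ = 7.0076·4 − (4.4998)² = 7.7823; k = (4.6500·4 − 4.4998·3.0860)/7.7823 = 0.60569, ln C = (7.0076·3.0860 − 4.4998·4.6500)/7.7823 = 0.09013.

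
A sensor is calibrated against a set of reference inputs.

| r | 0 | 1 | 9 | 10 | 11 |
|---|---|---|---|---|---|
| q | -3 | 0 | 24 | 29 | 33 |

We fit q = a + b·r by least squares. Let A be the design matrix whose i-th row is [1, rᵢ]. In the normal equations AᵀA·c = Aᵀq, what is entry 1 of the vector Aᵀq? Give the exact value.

83

Entry 1 ↔ basis 1, so (Aᵀq)_{1} = Σᵢ qᵢ = (1)·(-3) + (1)·(0) + (1)·(24) + (1)·(29) + (1)·(33) = 83.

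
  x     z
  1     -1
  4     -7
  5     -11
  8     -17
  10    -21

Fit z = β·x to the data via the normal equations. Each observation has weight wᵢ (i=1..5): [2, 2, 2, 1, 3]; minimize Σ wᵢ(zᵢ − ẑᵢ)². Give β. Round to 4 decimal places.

From the data, Σwᵢ·x·x = 448.
For AᵀWz: Σwᵢ·x·z = -934.
So AᵀWA·[β]ᵀ = AᵀWz: [[448]]·[β]ᵀ = [-934]ᵀ.
Hence β = -934 / 448 ≈ -2.08482.

β = -2.0848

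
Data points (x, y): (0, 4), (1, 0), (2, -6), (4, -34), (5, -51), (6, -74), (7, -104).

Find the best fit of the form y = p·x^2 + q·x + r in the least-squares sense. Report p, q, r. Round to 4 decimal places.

From the data, Σx^2·x^2 = 4595, Σx^2·x = 757, Σx^2 = 131, Σx·x = 131, Σx = 25, Σ1 = 7.
And Σx^2·y = -9603, Σx·y = -1575, Σy = -265.
Inverting the 3×3 Gram matrix, [p, q, r]ᵀ = [-3489/1694, -61/77, 851/242]ᵀ.

p = -2.0596, q = -0.7922, r = 3.5165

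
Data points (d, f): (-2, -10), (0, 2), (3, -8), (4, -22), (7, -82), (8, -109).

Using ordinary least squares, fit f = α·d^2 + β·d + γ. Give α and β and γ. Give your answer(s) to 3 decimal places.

Entries of MᵀM: Σd^2·d^2 = 6850, Σd^2·d = 938, Σd^2 = 142, Σd·d = 142, Σd = 20, Σ1 = 6.
Right-hand side: Σd^2·f = -11458, Σd·f = -1538, Σf = -229.
So MᵀM·[α, β, γ]ᵀ = Mᵀf: [[6850, 938, 142]; [938, 142, 20]; [142, 20, 6]]·[α, β, γ]ᵀ = [-11458, -1538, -229]ᵀ.
Inverting the 3×3 Gram matrix, [α, β, γ]ᵀ = [-47463/23474, 51371/23474, 28065/11737]ᵀ.

α = -2.022, β = 2.188, γ = 2.391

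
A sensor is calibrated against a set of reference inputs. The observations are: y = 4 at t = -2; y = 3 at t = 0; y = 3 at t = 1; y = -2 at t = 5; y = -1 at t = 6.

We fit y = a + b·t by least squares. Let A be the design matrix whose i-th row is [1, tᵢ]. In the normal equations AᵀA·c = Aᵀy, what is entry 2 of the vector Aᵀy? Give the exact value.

-21

Entry 2 ↔ basis t, so (Aᵀy)_{2} = Σᵢ (t)·yᵢ = (-2)·(4) + (0)·(3) + (1)·(3) + (5)·(-2) + (6)·(-1) = -21.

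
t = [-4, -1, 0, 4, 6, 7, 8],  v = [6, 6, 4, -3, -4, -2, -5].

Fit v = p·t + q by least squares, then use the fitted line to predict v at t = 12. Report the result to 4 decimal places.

v̂ = -8.9199

The normal system AᵀA·[p, q]ᵀ = Aᵀv is [[182, 20]; [20, 7]]·[p, q]ᵀ = [-120, 2]ᵀ.
Eliminating q: 7·(row 1) − 20·(row 2) gives 874·p = 7·(-120) − 20·2 = -880, so p = -440/437.
Then q = (2 − 20·(-440/437))/7 = 1382/437.
At t = 12: v̂ = (-440/437)·(12) + (1382/437)·(1) = -3898/437.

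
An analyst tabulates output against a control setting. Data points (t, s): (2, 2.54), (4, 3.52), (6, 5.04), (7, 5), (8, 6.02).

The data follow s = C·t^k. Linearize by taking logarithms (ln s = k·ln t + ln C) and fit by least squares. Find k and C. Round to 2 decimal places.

Taking logs, ln s = k·ln t + ln C, so regress ln s on ln t.
Σln t = 7.8966, Σ(ln t)² = 13.7233, Σln s = 7.2126, Σln t·ln s = 12.1533.
Equations: 13.7233·k + 7.8966·ln C = 12.1533;  7.8966·k + 5·ln C = 7.2126.
Slope k = (n·Σln t·ln s − Σln t·Σln s)/(n·Σ(ln t)² − (Σln t)²) = (5·12.1533 − 7.8966·7.2126)/6.2610 = 0.60890; ln C = (Σln s − k·Σln t)/n = 0.48087, so C = exp(0.48087) = 1.61749.

k = 0.61, C = 1.62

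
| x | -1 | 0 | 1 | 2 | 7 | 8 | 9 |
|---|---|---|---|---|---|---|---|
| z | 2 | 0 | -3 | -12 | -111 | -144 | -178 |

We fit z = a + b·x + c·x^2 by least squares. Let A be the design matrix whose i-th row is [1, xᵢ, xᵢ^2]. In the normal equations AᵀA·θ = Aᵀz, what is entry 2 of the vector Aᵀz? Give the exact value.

Entry 2 ↔ basis x, so (Aᵀz)_{2} = Σᵢ (x)·zᵢ = (-1)·(2) + (0)·(0) + (1)·(-3) + (2)·(-12) + (7)·(-111) + (8)·(-144) + (9)·(-178) = -3560.

-3560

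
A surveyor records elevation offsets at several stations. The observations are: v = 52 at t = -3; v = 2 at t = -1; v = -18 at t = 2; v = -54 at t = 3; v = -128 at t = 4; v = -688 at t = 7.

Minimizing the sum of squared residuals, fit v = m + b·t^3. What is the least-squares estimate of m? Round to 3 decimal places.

m = -0.830

Normal-equation sums: Σ1 = 6, Σt^3 = 414, Σt^3·t^3 = 123268.
For Xᵀv: Σv = -834, Σt^3·v = -247184.
Normal equations: [[6, 414]; [414, 123268]]·[m, b]ᵀ = [-834, -247184]ᵀ.
Δ = 6·123268 − 414² = 568212.
m = ((-834)·123268 − 414·(-247184))/568212 = -39278/47351; b = (6·(-247184) − 414·(-834))/568212 = -94819/47351.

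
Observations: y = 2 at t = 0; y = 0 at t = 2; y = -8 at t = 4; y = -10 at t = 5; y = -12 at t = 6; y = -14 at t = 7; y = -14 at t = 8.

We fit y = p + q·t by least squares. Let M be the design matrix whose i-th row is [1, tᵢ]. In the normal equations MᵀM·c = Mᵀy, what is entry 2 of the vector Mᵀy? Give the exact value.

-364

Entry 2 ↔ basis t, so (Mᵀy)_{2} = Σᵢ (t)·yᵢ = (0)·(2) + (2)·(0) + (4)·(-8) + (5)·(-10) + (6)·(-12) + (7)·(-14) + (8)·(-14) = -364.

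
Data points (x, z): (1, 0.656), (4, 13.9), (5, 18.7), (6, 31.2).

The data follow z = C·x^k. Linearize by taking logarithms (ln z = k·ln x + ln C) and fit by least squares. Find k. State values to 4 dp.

k = 2.1370

With ln zᵢ as the transformed response and ln xᵢ as the regressor:
Σln x = 4.7875, Σ(ln x)² = 7.7225, Σln z = 8.5792, Σln x·ln z = 14.5263.
Equations: 7.7225·k + 4.7875·ln C = 14.5263;  4.7875·k + 4·ln C = 8.5792.
Slope k = (n·Σln x·ln z − Σln x·Σln z)/(n·Σ(ln x)² − (Σln x)²) = (4·14.5263 − 4.7875·8.5792)/7.9699 = 2.13703; ln C = (Σln z − k·Σln x)/n = -0.41294.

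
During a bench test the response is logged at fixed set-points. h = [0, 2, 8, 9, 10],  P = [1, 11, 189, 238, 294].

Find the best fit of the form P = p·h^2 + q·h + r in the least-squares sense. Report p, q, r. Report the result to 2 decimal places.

p = 2.97, q = -0.31, r = 0.53

Entries of AᵀA: Σh^2·h^2 = 20673, Σh^2·h = 2249, Σh^2 = 249, Σh·h = 249, Σh = 29, Σ1 = 5.
For AᵀP: Σh^2·P = 60818, Σh·P = 6616, ΣP = 733.
Normal equations: [[20673, 2249, 249]; [2249, 249, 29]; [249, 29, 5]]·[p, q, r]ᵀ = [60818, 6616, 733]ᵀ.
Inverting the 3×3 Gram matrix, [p, q, r]ᵀ = [76987/25924, -8159/25924, 3457/6481]ᵀ.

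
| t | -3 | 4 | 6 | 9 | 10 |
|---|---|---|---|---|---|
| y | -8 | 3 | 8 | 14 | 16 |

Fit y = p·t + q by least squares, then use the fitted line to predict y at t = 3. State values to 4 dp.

ŷ = 2.5131

The normal system XᵀX·[p, q]ᵀ = Xᵀy is [[242, 26]; [26, 5]]·[p, q]ᵀ = [370, 33]ᵀ.
det = 242·5 − 26² = 534.
p = (370·5 − 26·33)/534 = 496/267; q = (242·33 − 26·370)/534 = -817/267.
At t = 3: ŷ = (496/267)·(3) + (-817/267)·(1) = 671/267.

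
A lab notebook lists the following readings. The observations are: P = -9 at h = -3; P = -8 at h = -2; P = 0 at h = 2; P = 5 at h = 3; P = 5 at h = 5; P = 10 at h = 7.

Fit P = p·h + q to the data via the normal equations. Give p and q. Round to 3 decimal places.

Forming AᵀA = [[100, 12]; [12, 6]] and AᵀP = [153, 3]ᵀ gives AᵀA·[p, q]ᵀ = AᵀP.
Eliminating q: 6·(row 1) − 12·(row 2) gives 456·p = 6·153 − 12·3 = 882, so p = 147/76.
Then q = (3 − 12·(147/76))/6 = -64/19.

p = 1.934, q = -3.368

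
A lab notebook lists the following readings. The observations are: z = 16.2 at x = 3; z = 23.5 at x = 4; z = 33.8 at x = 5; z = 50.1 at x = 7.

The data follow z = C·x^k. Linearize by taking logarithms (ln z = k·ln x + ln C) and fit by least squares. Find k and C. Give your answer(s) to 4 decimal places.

k = 1.3503, C = 3.6880

Linearized form: ln z = k·ln x + ln C. From the 4 transformed points,
AᵀA = [[9.5056, 6.0403]; [6.0403, 4]], rhs = [20.7185, 13.3765]ᵀ  (here Σln x = 6.0403, Σ(ln x)² = 9.5056, Σln z = 13.3765, Σln x·ln z = 20.7185).
Solving (det = 1.5378): k = 1.35029, ln C = 1.30509, so C = exp(1.30509) = 3.68803.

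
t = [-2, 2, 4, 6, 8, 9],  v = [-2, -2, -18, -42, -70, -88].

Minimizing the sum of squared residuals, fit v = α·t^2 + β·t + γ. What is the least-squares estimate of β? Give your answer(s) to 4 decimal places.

β = -0.6411

Normal-equation sums: Σt^2·t^2 = 12241, Σt^2·t = 1521, Σt^2 = 205, Σt·t = 205, Σt = 27, Σ1 = 6.
For Mᵀv: Σt^2·v = -13424, Σt·v = -1676, Σv = -222.
So MᵀM·[α, β, γ]ᵀ = Mᵀv: [[12241, 1521, 205]; [1521, 205, 27]; [205, 27, 6]]·[α, β, γ]ᵀ = [-13424, -1676, -222]ᵀ.
Inverting the 3×3 Gram matrix, [α, β, γ]ᵀ = [-61779/59305, -38021/59305, 87592/59305]ᵀ.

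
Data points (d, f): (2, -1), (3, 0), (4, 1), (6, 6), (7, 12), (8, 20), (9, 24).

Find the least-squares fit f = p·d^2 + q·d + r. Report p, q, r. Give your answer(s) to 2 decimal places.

p = 0.56, q = -2.48, r = 1.90

The normal system MᵀM·[p, q, r]ᵀ = Mᵀf is [[14707, 1899, 259]; [1899, 259, 39]; [259, 39, 7]]·[p, q, r]ᵀ = [4040, 498, 62]ᵀ.
Row-reducing yields p = 951/1694, q = -300/121, r = 3217/1694.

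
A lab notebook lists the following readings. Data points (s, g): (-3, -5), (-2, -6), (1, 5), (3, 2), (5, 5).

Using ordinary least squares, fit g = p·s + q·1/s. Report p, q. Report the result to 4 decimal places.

p = 0.8112, q = 4.8123

Setting ∂/∂p … = 0 gives: 48·p + 5·q = 63;  5·p + (1361/900)·q = 34/3.
Eliminating q: (1361/900)·(row 1) − 5·(row 2) gives (3569/75)·p = (1361/900)·63 − 5·(34/3) = 11581/300, so p = 11581/14276.
Then q = ((34/3) − 5·(11581/14276))/(1361/900) = 17175/3569.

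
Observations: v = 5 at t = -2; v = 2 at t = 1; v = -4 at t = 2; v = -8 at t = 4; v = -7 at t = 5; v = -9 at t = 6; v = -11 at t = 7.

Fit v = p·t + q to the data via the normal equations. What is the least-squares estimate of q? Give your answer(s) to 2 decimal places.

q = 1.45

Entries of MᵀM: Σt·t = 135, Σt = 23, Σ1 = 7.
For Mᵀv: Σt·v = -214, Σv = -32.
det = 135·7 − 23² = 416.
p = ((-214)·7 − 23·(-32))/416 = -381/208; q = (135·(-32) − 23·(-214))/416 = 301/208.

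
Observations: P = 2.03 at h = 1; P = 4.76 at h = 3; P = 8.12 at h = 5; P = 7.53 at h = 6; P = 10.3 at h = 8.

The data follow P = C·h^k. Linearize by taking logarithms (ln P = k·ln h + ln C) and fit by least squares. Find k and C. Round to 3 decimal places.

k = 0.780, C = 2.047

Let Y = ln P. Fitting Y = k·ln h + ln C by least squares:
Over the data: Σln h = 6.5793, Σ(ln h)² = 11.3317, Σln P = 8.7137, Σln h·ln P = 13.5517.
Normal system: [[11.3317, 6.5793]; [6.5793, 5]]·[k, ln C]ᵀ = [13.5517, 8.7137]ᵀ.
Slope k = (n·Σln h·ln P − Σln h·Σln P)/(n·Σ(ln h)² − (Σln h)²) = (5·13.5517 − 6.5793·8.7137)/13.3720 = 0.77994; ln C = (Σln P − k·Σln h)/n = 0.71645, so C = exp(0.71645) = 2.04715.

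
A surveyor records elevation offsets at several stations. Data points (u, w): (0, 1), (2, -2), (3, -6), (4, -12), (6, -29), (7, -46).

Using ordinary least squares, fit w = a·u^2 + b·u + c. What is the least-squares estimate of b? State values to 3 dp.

b = 1.317

Entries of XᵀX: Σu^2·u^2 = 4050, Σu^2·u = 658, Σu^2 = 114, Σu·u = 114, Σu = 22, Σ1 = 6.
Right-hand side: Σu^2·w = -3552, Σu·w = -566, Σw = -94.
XᵀX·[a, b, c]ᵀ = Xᵀw becomes [[4050, 658, 114]; [658, 114, 22]; [114, 22, 6]]·[a, b, c]ᵀ = [-3552, -566, -94]ᵀ.
Inverting the 3×3 Gram matrix, [a, b, c]ᵀ = [-431/390, 428/325, 979/1950]ᵀ.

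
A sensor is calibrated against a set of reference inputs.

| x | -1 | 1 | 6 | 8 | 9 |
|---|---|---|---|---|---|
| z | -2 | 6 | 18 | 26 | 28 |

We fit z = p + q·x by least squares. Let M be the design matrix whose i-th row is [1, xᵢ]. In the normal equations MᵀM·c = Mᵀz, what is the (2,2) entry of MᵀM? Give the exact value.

183

Row 2 ↔ basis x, column 2 ↔ basis x, so (MᵀM)_{2,2} = Σᵢ (x)·(x) = (-1)·(-1) + (1)·(1) + (6)·(6) + (8)·(8) + (9)·(9) = 183.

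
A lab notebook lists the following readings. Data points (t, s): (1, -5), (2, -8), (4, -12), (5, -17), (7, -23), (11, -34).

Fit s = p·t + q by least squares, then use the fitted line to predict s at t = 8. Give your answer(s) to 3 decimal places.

ŝ = -25.318

From the data, Σt·t = 216, Σt = 30, Σ1 = 6.
For Xᵀs: Σt·s = -689, Σs = -99.
det = 216·6 − 30² = 396.
p = ((-689)·6 − 30·(-99))/396 = -97/33; q = (216·(-99) − 30·(-689))/396 = -119/66.
At t = 8: ŝ = (-97/33)·(8) + (-119/66)·(1) = -557/22.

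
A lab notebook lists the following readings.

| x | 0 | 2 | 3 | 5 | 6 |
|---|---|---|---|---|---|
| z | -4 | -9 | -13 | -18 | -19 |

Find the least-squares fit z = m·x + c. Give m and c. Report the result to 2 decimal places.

m = -2.61, c = -4.26

Entries of AᵀA: Σx·x = 74, Σx = 16, Σ1 = 5.
For Aᵀz: Σx·z = -261, Σz = -63.
So AᵀA·[m, c]ᵀ = Aᵀz: [[74, 16]; [16, 5]]·[m, c]ᵀ = [-261, -63]ᵀ.
det = 74·5 − 16² = 114.
m = ((-261)·5 − 16·(-63))/114 = -99/38; c = (74·(-63) − 16·(-261))/114 = -81/19.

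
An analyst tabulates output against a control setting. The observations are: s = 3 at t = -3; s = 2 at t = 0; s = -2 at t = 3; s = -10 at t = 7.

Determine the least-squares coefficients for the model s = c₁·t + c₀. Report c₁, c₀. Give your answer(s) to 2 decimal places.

Sums needed: Σt·t = 67, Σt = 7, Σ1 = 4.
For Aᵀs: Σt·s = -85, Σs = -7.
Determinant 67·4 − 7² = 219.
c₁ = ((-85)·4 − 7·(-7))/219 = -97/73; c₀ = (67·(-7) − 7·(-85))/219 = 42/73.

c₁ = -1.33, c₀ = 0.58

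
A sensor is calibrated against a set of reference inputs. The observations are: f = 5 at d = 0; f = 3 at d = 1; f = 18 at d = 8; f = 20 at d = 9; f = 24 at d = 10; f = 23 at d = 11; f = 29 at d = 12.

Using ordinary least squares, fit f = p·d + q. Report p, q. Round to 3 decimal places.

p = 2.002, q = 2.842

The normal system AᵀA·[p, q]ᵀ = Aᵀf is [[511, 51]; [51, 7]]·[p, q]ᵀ = [1168, 122]ᵀ.
Determinant 511·7 − 51² = 976.
p = (1168·7 − 51·122)/976 = 977/488; q = (511·122 − 51·1168)/976 = 1387/488.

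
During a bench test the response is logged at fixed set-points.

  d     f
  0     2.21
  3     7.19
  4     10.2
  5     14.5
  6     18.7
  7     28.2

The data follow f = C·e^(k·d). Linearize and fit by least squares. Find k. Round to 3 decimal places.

Linearized form: ln f = k·d + ln C. From the 6 transformed points,
Σd = 25.0000, Σ(d)² = 135.0000, Σln f = 14.0301, Σd·ln f = 69.5248.
Equations: 135.0000·k + 25.0000·ln C = 69.5248;  25.0000·k + 6·ln C = 14.0301.
Solving (det = 185.0000): k = 0.35890, ln C = 0.84292.

k = 0.359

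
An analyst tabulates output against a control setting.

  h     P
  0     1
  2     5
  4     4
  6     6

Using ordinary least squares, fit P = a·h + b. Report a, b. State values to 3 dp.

a = 0.700, b = 1.900

Entries of XᵀX: Σh·h = 56, Σh = 12, Σ1 = 4.
And Σh·P = 62, ΣP = 16.
XᵀX·[a, b]ᵀ = XᵀP becomes [[56, 12]; [12, 4]]·[a, b]ᵀ = [62, 16]ᵀ.
Eliminating b: 4·(row 1) − 12·(row 2) gives 80·a = 4·62 − 12·16 = 56, so a = 7/10.
Then b = (16 − 12·(7/10))/4 = 19/10.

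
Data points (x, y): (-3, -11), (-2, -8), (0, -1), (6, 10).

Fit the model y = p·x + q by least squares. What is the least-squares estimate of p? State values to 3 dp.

p = 2.287

AᵀA·[p, q]ᵀ = Aᵀy reads: 49·p + 1·q = 109;  1·p + 4·q = -10.
Eliminating q: 4·(row 1) − 1·(row 2) gives 195·p = 4·109 − 1·(-10) = 446, so p = 446/195.
Then q = ((-10) − 1·(446/195))/4 = -599/195.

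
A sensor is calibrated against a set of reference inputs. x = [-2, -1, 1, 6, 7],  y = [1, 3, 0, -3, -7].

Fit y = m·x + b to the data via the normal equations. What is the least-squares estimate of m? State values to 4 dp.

Setting ∂/∂m … = 0 gives: 91·m + 11·b = -72;  11·m + 5·b = -6.
Eliminating b: 5·(row 1) − 11·(row 2) gives 334·m = 5·(-72) − 11·(-6) = -294, so m = -147/167.
Then b = ((-6) − 11·(-147/167))/5 = 123/167.

m = -0.8802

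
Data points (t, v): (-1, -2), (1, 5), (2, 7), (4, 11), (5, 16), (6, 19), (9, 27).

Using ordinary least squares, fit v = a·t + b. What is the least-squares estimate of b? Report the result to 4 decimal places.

b = 1.1864

Entries of XᵀX: Σt·t = 164, Σt = 26, Σ1 = 7.
Right-hand side: Σt·v = 502, Σv = 83.
Eliminating b: 7·(row 1) − 26·(row 2) gives 472·a = 7·502 − 26·83 = 1356, so a = 339/118.
Then b = (83 − 26·(339/118))/7 = 70/59.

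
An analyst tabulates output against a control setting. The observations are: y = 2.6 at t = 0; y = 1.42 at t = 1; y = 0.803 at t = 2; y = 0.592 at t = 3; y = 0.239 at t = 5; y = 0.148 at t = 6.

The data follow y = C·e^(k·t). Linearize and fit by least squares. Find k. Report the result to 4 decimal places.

k = -0.4623

Taking logs, ln y = k·t + ln C, so regress ln y on t.
Over the data: Σt = 17.0000, Σ(t)² = 75.0000, Σln y = -2.7793, Σt·ln y = -20.2806.
Normal system: [[75.0000, 17.0000]; [17.0000, 6]]·[k, ln C]ᵀ = [-20.2806, -2.7793]ᵀ.
Slope k = (n·Σt·ln y − Σt·Σln y)/(n·Σ(t)² − (Σt)²) = (6·-20.2806 − 17.0000·-2.7793)/161.0000 = -0.46233; ln C = (Σln y − k·Σt)/n = 0.84672.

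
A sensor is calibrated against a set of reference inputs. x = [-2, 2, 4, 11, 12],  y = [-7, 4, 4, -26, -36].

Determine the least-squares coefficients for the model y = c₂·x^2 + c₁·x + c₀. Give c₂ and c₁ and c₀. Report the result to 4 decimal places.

c₂ = -0.4843, c₁ = 2.8355, c₀ = 0.4799

The normal equations are: 35665·c₂ + 3123·c₁ + 289·c₀ = -8278;  3123·c₂ + 289·c₁ + 27·c₀ = -680;  289·c₂ + 27·c₁ + 5·c₀ = -61.
(Σx^2·x^2 = 35665, Σx^2·x = 3123, Σx^2 = 289, Σx·x = 289, Σx = 27, Σ1 = 5, Σx^2·y = -8278, Σx·y = -680, Σy = -61.)
Row-reducing yields c₂ = -82961/171308, c₁ = 242869/85654, c₀ = 82203/171308.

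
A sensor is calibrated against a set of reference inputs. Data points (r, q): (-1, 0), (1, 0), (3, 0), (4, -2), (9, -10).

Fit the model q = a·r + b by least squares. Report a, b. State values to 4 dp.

Forming XᵀX = [[108, 16]; [16, 5]] and Xᵀq = [-98, -12]ᵀ gives XᵀX·[a, b]ᵀ = Xᵀq.
Δ = 108·5 − 16² = 284.
a = ((-98)·5 − 16·(-12))/284 = -149/142; b = (108·(-12) − 16·(-98))/284 = 68/71.

a = -1.0493, b = 0.9577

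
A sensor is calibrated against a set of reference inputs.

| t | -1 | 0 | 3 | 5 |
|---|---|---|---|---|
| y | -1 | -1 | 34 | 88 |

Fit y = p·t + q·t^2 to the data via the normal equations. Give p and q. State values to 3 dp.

p = 2.904, q = 2.923

Compute the Gram sums: Σt·t = 35, Σt·t^2 = 151, Σt^2·t^2 = 707.
For Mᵀy: Σt·y = 543, Σt^2·y = 2505.
Normal equations: [[35, 151]; [151, 707]]·[p, q]ᵀ = [543, 2505]ᵀ.
det = 35·707 − 151² = 1944.
p = (543·707 − 151·2505)/1944 = 941/324; q = (35·2505 − 151·543)/1944 = 947/324.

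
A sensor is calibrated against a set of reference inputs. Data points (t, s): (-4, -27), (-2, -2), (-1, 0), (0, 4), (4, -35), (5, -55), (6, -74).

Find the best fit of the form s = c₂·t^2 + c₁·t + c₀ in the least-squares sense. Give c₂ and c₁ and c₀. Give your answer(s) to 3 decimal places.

The normal system AᵀA·[c₂, c₁, c₀]ᵀ = Aᵀs is [[2450, 332, 98]; [332, 98, 8]; [98, 8, 7]]·[c₂, c₁, c₀]ᵀ = [-5039, -747, -189]ᵀ.
Solving the 3×3 system (Gaussian elimination) gives c₂ = -335353/165858, c₁ = -2089/2154, c₀ = 66768/27643.

c₂ = -2.022, c₁ = -0.970, c₀ = 2.415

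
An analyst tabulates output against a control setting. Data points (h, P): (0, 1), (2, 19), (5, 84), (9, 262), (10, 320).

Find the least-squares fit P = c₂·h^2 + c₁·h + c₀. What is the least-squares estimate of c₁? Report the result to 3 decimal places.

c₁ = 1.603

The normal equations are: 17202·c₂ + 1862·c₁ + 210·c₀ = 55398;  1862·c₂ + 210·c₁ + 26·c₀ = 6016;  210·c₂ + 26·c₁ + 5·c₀ = 686.
Row-reducing yields c₂ = 11711/3872, c₁ = 6207/3872, c₀ = 1775/968.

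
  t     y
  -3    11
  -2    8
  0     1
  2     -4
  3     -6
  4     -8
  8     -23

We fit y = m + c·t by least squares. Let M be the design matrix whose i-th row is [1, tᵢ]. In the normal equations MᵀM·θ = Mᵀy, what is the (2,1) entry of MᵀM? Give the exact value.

12

Row 2 ↔ basis t, column 1 ↔ basis 1, so (MᵀM)_{2,1} = Σᵢ t = (-3)·(1) + (-2)·(1) + (0)·(1) + (2)·(1) + (3)·(1) + (4)·(1) + (8)·(1) = 12.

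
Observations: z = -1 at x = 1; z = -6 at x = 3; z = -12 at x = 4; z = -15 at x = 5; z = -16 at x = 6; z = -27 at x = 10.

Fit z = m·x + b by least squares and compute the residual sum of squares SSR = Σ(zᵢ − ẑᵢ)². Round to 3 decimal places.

With design matrix M, MᵀM = [[187, 29]; [29, 6]] and Mᵀz = [-508, -77]ᵀ.
Determinant 187·6 − 29² = 281.
m = ((-508)·6 − 29·(-77))/281 = -815/281; b = (187·(-77) − 29·(-508))/281 = 333/281.
Residuals: 201/281, 426/281, -445/281, -473/281, 61/281, 230/281; SSR = 2492/281.

SSR = 8.868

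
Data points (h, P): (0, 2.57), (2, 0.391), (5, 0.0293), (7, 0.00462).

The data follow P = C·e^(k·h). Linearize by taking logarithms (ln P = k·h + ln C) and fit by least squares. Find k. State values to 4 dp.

k = -0.8969

Linearized form: ln P = k·h + ln C. From the 4 transformed points,
Σh = 14.0000, Σ(h)² = 78.0000, Σln P = -8.9027, Σh·ln P = -57.1705.
Equations: 78.0000·k + 14.0000·ln C = -57.1705;  14.0000·k + 4·ln C = -8.9027.
Slope k = (n·Σh·ln P − Σh·Σln P)/(n·Σ(h)² − (Σh)²) = (4·-57.1705 − 14.0000·-8.9027)/116.0000 = -0.89693; ln C = (Σln P − k·Σh)/n = 0.91360.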